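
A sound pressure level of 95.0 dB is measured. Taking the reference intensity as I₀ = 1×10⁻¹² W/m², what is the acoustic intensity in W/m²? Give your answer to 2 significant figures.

0.0032 W/m²

I/I₀ = 10^(95.0/10) = 3.162e+09, so I = 3.162e+09 × 10⁻¹² W/m².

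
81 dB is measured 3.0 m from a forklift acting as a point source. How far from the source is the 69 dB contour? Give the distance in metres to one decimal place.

11.9 m

Point-source spreading drops the level by 20·log₁₀(r₂/r₁); inverting, r₂/r₁ = 10^(ΔL/20).
r₂ = 3.0·10^((81−69)/20) = 3.0·10^(12.0/20) = 11.94 m.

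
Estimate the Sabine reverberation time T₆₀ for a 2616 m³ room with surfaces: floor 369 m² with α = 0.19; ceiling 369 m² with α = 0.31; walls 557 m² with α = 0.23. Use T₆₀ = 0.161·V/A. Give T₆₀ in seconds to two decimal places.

Total absorption A = 369·0.19 + 369·0.31 + 557·0.23 = 312.61 m² sabins.
T₆₀ = 0.161 × 2616 / 312.61 = 1.347 s.

1.35 s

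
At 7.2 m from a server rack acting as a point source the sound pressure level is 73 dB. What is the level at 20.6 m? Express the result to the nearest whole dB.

Spherical spreading from a point source gives a 20·log₁₀(r₂/r₁) drop.
L₂ = 73 − 20·log₁₀(20.6/7.2) = 73 − 9.131 = 63.87 dB.

64 dB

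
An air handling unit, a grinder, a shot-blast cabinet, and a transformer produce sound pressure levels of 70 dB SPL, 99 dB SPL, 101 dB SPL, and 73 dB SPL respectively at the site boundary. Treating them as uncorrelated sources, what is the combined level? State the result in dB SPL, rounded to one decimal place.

For uncorrelated sources the intensities add, so convert each level to linear form, sum, and take 10·log₁₀ of the total.
Σ 10^(L/10) = 10^(70/10) + 10^(99/10) + 10^(101/10) + 10^(73/10) = 2.056e+10.
L_total = 10·log₁₀(2.056e+10) = 103.13 dB SPL.

103.1 dB SPL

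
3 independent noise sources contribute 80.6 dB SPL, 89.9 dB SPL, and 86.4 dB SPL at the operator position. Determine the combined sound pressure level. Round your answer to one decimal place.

For uncorrelated sources the intensities add, so convert each level to linear form, sum, and take 10·log₁₀ of the total.
Σ 10^(L/10) = 10^(80.6/10) + 10^(89.9/10) + 10^(86.4/10) = 1.529e+09.
L_total = 10·log₁₀(1.529e+09) = 91.84 dB SPL.

91.8 dB SPL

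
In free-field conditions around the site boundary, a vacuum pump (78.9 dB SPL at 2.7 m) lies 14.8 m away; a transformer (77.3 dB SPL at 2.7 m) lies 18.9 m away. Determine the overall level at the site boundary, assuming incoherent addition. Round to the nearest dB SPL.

66 dB SPL

First find each source's level at the receiver (point-source: −20·log₁₀(r/r_ref)), then combine on an intensity basis.
vacuum pump: 78.9 − 20·log₁₀(14.8/2.7) = 78.9 − 14.78 = 64.12 dB SPL.
transformer: 77.3 − 20·log₁₀(18.9/2.7) = 77.3 − 16.90 = 60.40 dB SPL.
Σ 10^(L/10) = 3.679e+06 → L_total = 10·log₁₀(3.679e+06) = 65.66 dB SPL.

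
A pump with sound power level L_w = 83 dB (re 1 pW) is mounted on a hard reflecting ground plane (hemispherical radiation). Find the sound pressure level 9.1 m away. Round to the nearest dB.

The power spreads over a hemisphere of area 2π·r², so L_p = L_w − 10·log₁₀(2π·r²).
2π·r² = 520.3 m², 10·log₁₀ of that is 27.163 dB.
L_p = 83 − 27.163 = 55.84 dB.

56 dB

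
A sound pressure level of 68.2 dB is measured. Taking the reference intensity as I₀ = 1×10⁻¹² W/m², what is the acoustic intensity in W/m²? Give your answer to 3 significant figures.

I/I₀ = 10^(68.2/10) = 6.607e+06, so I = 6.607e+06 × 10⁻¹² W/m².

6.61e-06 W/m²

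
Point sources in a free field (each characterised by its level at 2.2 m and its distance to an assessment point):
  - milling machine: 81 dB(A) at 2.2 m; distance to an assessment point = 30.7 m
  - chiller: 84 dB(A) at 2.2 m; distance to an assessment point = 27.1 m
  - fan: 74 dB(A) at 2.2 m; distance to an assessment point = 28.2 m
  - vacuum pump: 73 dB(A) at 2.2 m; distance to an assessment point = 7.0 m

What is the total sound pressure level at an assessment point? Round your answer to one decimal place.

66.5 dB(A)

Apply inverse-square spreading to bring every level to the receiver, then sum 10^(L/10).
milling machine: 81 − 20·log₁₀(30.7/2.2) = 81 − 22.89 = 58.11 dB(A).
chiller: 84 − 20·log₁₀(27.1/2.2) = 84 − 21.81 = 62.19 dB(A).
fan: 74 − 20·log₁₀(28.2/2.2) = 74 − 22.16 = 51.84 dB(A).
vacuum pump: 73 − 20·log₁₀(7.0/2.2) = 73 − 10.05 = 62.95 dB(A).
Σ 10^(L/10) = 4.426e+06 → L_total = 10·log₁₀(4.426e+06) = 66.46 dB(A).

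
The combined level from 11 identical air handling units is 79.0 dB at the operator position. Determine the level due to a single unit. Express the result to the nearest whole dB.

Dividing the total intensity by 11 lowers the level by 10·log₁₀ 11 = 10.414 dB: L₁ = 79.0 − 10.414.

69 dB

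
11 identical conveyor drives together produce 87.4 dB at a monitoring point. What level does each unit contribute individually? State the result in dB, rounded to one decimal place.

Dividing the total intensity by 11 lowers the level by 10·log₁₀ 11 = 10.414 dB: L₁ = 87.4 − 10.414.

77.0 dB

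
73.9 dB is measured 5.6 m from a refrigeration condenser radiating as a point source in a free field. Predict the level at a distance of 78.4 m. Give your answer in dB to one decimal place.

51.0 dB

For a point source, L₂ = L₁ − 20·log₁₀(r₂/r₁).
L₂ = 73.9 − 20·log₁₀(78.4/5.6) = 73.9 − 22.923 = 50.98 dB.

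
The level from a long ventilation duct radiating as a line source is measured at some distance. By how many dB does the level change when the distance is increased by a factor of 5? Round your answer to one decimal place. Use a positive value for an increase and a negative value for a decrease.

With cylindrical spreading the level changes by −10·log₁₀(r₂/r₁).
ΔL = −10·log₁₀(5) = -6.99 dB.

-7.0 dB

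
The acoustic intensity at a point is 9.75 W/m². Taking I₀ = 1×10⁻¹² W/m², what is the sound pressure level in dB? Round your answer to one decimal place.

129.9 dB

Dividing by I₀ shifts the exponent by 12: I/I₀ = 9.75×10^12.
L = 10·(0.9890 + 12) = 129.89 dB.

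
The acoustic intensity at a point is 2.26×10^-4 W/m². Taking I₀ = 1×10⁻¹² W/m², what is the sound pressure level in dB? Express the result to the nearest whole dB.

84 dB

I/I₀ = 2.26×10^-4/10⁻¹² = 2.26×10^8, and L = 10·log₁₀(I/I₀).
L = 10·(0.3541 + 8) = 83.54 dB.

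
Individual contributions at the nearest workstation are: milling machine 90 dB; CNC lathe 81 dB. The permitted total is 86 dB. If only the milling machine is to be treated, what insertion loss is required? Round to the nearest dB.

6 dB

Everything except the milling machine sums to 10^(81/10) = 1.259e+08 in linear terms, 81.00 dB.
To meet 86 dB overall, the treated milling machine may contribute at most 10^(86/10) − 1.259e+08 = 2.722e+08, i.e. 84.35 dB.
Required insertion loss = 90 − 84.35 = 5.65 dB.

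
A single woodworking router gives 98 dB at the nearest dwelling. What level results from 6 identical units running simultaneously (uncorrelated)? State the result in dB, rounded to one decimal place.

105.8 dB

With 6 equal, uncorrelated contributions the intensity is 6× that of one unit, giving a rise of 10·log₁₀ 6.
L_total = 98 + 10·log₁₀(6) = 98 + 7.782 = 105.78 dB.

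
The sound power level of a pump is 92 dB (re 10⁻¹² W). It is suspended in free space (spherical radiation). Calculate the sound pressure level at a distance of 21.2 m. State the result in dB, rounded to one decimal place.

L_p = L_w − 10·log₁₀(4π·r²) with r = 21.2 m.
4π·r² = 5648 m², 10·log₁₀ of that is 37.519 dB.
L_p = 92 − 37.519 = 54.48 dB.

54.5 dB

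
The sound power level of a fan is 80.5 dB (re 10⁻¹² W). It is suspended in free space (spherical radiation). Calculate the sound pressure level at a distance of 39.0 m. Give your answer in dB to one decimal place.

The power spreads over a sphere of area 4π·r², so L_p = L_w − 10·log₁₀(4π·r²).
4π·r² = 1.911e+04 m², 10·log₁₀ of that is 42.813 dB.
L_p = 80.5 − 42.813 = 37.69 dB.

37.7 dB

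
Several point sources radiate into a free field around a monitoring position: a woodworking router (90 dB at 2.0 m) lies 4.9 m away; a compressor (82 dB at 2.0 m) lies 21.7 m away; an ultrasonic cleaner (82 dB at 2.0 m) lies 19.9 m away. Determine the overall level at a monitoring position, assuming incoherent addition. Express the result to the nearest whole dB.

82 dB

First find each source's level at the receiver (point-source: −20·log₁₀(r/r_ref)), then combine on an intensity basis.
woodworking router: 90 − 20·log₁₀(4.9/2.0) = 90 − 7.78 = 82.22 dB.
compressor: 82 − 20·log₁₀(21.7/2.0) = 82 − 20.71 = 61.29 dB.
ultrasonic cleaner: 82 − 20·log₁₀(19.9/2.0) = 82 − 19.96 = 62.04 dB.
Σ 10^(L/10) = 1.695e+08 → L_total = 10·log₁₀(1.695e+08) = 82.29 dB.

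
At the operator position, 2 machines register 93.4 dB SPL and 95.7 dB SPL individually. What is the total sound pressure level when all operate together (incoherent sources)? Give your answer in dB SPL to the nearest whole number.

98 dB SPL

Incoherent sources combine by intensity addition: L_total = 10·log₁₀(Σ 10^(L_i/10)).
Σ 10^(L/10) = 10^(93.4/10) + 10^(95.7/10) = 5.903e+09.
L_total = 10·log₁₀(5.903e+09) = 97.71 dB SPL.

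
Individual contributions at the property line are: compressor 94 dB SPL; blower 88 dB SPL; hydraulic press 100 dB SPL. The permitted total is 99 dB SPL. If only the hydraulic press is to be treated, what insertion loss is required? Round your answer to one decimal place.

3.2 dB

Fixed contribution from the other sources: Σ 10^(L/10) = 10^(94/10) + 10^(88/10) = 3.143e+09 (94.97 dB SPL).
To meet 99 dB SPL overall, the treated hydraulic press may contribute at most 10^(99/10) − 3.143e+09 = 4.800e+09, i.e. 96.81 dB SPL.
Required insertion loss = 100 − 96.81 = 3.19 dB.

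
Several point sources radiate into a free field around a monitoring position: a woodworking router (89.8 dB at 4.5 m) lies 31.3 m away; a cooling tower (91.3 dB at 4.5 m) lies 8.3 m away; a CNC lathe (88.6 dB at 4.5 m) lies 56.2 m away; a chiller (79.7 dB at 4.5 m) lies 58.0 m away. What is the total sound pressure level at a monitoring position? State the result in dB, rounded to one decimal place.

86.2 dB

Apply inverse-square spreading to bring every level to the receiver, then sum 10^(L/10).
woodworking router: 89.8 − 20·log₁₀(31.3/4.5) = 89.8 − 16.85 = 72.95 dB.
cooling tower: 91.3 − 20·log₁₀(8.3/4.5) = 91.3 − 5.32 = 85.98 dB.
CNC lathe: 88.6 − 20·log₁₀(56.2/4.5) = 88.6 − 21.93 = 66.67 dB.
chiller: 79.7 − 20·log₁₀(58.0/4.5) = 79.7 − 22.20 = 57.50 dB.
Σ 10^(L/10) = 4.215e+08 → L_total = 10·log₁₀(4.215e+08) = 86.25 dB.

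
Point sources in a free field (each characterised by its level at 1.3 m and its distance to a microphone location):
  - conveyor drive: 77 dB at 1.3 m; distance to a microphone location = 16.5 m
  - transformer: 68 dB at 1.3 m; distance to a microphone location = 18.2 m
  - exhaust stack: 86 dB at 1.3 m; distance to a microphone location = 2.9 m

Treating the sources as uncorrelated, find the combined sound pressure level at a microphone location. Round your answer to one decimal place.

79.0 dB

Propagate each source to the receiver with L = L_ref − 20·log₁₀(r/r_ref), then add intensities.
conveyor drive: 77 − 20·log₁₀(16.5/1.3) = 77 − 22.07 = 54.93 dB.
transformer: 68 − 20·log₁₀(18.2/1.3) = 68 − 22.92 = 45.08 dB.
exhaust stack: 86 − 20·log₁₀(2.9/1.3) = 86 − 6.97 = 79.03 dB.
Σ 10^(L/10) = 8.034e+07 → L_total = 10·log₁₀(8.034e+07) = 79.05 dB.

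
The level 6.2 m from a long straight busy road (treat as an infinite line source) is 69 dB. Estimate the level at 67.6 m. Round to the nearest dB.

Line-source attenuation: ΔL = 10·log₁₀(r₂/r₁) = 10·log₁₀(67.6/6.2) = 10.376 dB.
L₂ = 69 − 10·log₁₀(67.6/6.2) = 69 − 10.376 = 58.62 dB.

59 dB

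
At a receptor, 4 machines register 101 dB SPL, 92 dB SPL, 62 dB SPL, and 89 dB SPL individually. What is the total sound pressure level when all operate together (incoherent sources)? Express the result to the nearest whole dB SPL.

For uncorrelated sources the intensities add, so convert each level to linear form, sum, and take 10·log₁₀ of the total.
Σ 10^(L/10) = 10^(101/10) + 10^(92/10) + 10^(62/10) + 10^(89/10) = 1.497e+10.
L_total = 10·log₁₀(1.497e+10) = 101.75 dB SPL.

102 dB SPL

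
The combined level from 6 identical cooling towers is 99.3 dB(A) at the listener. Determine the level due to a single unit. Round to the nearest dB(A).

92 dB(A)

6 equal contributions raise the level by 10·log₁₀ 6 = 7.782 dB, so each unit alone gives 99.3 − 7.782.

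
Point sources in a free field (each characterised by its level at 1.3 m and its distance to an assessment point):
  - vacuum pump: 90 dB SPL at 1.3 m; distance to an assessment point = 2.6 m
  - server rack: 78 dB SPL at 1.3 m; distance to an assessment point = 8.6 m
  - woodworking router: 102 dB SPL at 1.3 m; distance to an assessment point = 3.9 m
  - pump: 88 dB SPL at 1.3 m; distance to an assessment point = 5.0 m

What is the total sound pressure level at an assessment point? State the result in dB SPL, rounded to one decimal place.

First find each source's level at the receiver (point-source: −20·log₁₀(r/r_ref)), then combine on an intensity basis.
vacuum pump: 90 − 20·log₁₀(2.6/1.3) = 90 − 6.02 = 83.98 dB SPL.
server rack: 78 − 20·log₁₀(8.6/1.3) = 78 − 16.41 = 61.59 dB SPL.
woodworking router: 102 − 20·log₁₀(3.9/1.3) = 102 − 9.54 = 92.46 dB SPL.
pump: 88 − 20·log₁₀(5.0/1.3) = 88 − 11.70 = 76.30 dB SPL.
Σ 10^(L/10) = 2.055e+09 → L_total = 10·log₁₀(2.055e+09) = 93.13 dB SPL.

93.1 dB SPL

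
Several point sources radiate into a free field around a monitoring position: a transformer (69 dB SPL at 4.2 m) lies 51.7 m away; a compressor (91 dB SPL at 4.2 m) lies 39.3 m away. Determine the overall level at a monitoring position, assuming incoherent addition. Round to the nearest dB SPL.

Propagate each source to the receiver with L = L_ref − 20·log₁₀(r/r_ref), then add intensities.
transformer: 69 − 20·log₁₀(51.7/4.2) = 69 − 21.80 = 47.20 dB SPL.
compressor: 91 − 20·log₁₀(39.3/4.2) = 91 − 19.42 = 71.58 dB SPL.
Σ 10^(L/10) = 1.443e+07 → L_total = 10·log₁₀(1.443e+07) = 71.59 dB SPL.

72 dB SPL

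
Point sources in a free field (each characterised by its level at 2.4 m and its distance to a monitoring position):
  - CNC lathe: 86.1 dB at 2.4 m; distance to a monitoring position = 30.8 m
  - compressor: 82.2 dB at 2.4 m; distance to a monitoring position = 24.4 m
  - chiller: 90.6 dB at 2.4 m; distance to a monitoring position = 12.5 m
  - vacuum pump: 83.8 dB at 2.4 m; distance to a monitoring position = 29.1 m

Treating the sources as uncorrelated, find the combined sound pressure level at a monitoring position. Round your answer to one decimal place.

76.8 dB

Apply inverse-square spreading to bring every level to the receiver, then sum 10^(L/10).
CNC lathe: 86.1 − 20·log₁₀(30.8/2.4) = 86.1 − 22.17 = 63.93 dB.
compressor: 82.2 − 20·log₁₀(24.4/2.4) = 82.2 − 20.14 = 62.06 dB.
chiller: 90.6 − 20·log₁₀(12.5/2.4) = 90.6 − 14.33 = 76.27 dB.
vacuum pump: 83.8 − 20·log₁₀(29.1/2.4) = 83.8 − 21.67 = 62.13 dB.
Σ 10^(L/10) = 4.804e+07 → L_total = 10·log₁₀(4.804e+07) = 76.82 dB.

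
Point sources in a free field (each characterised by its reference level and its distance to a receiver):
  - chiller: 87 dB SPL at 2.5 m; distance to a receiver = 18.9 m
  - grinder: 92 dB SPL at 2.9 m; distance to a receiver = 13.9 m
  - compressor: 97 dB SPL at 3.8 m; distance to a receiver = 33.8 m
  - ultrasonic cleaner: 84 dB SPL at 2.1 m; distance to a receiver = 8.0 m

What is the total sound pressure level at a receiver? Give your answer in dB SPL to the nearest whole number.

Apply inverse-square spreading to bring every level to the receiver, then sum 10^(L/10).
chiller: 87 − 20·log₁₀(18.9/2.5) = 87 − 17.57 = 69.43 dB SPL.
grinder: 92 − 20·log₁₀(13.9/2.9) = 92 − 13.61 = 78.39 dB SPL.
compressor: 97 − 20·log₁₀(33.8/3.8) = 97 − 18.98 = 78.02 dB SPL.
ultrasonic cleaner: 84 − 20·log₁₀(8.0/2.1) = 84 − 11.62 = 72.38 dB SPL.
Σ 10^(L/10) = 1.584e+08 → L_total = 10·log₁₀(1.584e+08) = 82.00 dB SPL.

82 dB SPL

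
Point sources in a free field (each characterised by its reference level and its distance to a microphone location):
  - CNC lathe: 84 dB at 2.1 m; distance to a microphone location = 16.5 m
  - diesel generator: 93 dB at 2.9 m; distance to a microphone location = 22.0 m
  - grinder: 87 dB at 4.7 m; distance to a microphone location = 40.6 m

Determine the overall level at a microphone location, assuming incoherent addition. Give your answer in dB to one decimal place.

Apply inverse-square spreading to bring every level to the receiver, then sum 10^(L/10).
CNC lathe: 84 − 20·log₁₀(16.5/2.1) = 84 − 17.91 = 66.09 dB.
diesel generator: 93 − 20·log₁₀(22.0/2.9) = 93 − 17.60 = 75.40 dB.
grinder: 87 − 20·log₁₀(40.6/4.7) = 87 − 18.73 = 68.27 dB.
Σ 10^(L/10) = 4.546e+07 → L_total = 10·log₁₀(4.546e+07) = 76.58 dB.

76.6 dB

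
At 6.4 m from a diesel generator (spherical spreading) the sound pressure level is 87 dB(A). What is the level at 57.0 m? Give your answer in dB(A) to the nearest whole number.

Spherical spreading from a point source gives a 20·log₁₀(r₂/r₁) drop.
L₂ = 87 − 20·log₁₀(57.0/6.4) = 87 − 18.994 = 68.01 dB(A).

68 dB(A)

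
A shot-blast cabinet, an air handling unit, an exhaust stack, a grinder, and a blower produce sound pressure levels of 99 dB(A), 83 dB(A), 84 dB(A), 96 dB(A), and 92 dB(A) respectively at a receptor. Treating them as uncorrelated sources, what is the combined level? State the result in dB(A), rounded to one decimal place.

101.4 dB(A)

For uncorrelated sources the intensities add, so convert each level to linear form, sum, and take 10·log₁₀ of the total.
Σ 10^(L/10) = 10^(99/10) + 10^(83/10) + 10^(84/10) + 10^(96/10) + 10^(92/10) = 1.396e+10.
L_total = 10·log₁₀(1.396e+10) = 101.45 dB(A).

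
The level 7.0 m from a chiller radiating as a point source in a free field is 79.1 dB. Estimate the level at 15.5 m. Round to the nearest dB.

Spherical spreading from a point source gives a 20·log₁₀(r₂/r₁) drop.
L₂ = 79.1 − 20·log₁₀(15.5/7.0) = 79.1 − 6.905 = 72.20 dB.

72 dB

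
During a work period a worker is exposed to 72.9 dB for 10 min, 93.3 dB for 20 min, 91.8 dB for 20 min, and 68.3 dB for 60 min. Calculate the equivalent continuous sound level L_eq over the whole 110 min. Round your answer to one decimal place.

Weight each interval's intensity by its duration and average over T = 110 min:
Σ tᵢ·10^(Lᵢ/10) = 10·10^(72.9/10) + 20·10^(93.3/10) + 20·10^(91.8/10) + 60·10^(68.3/10) = 7.363e+10.
L_eq = 10·log₁₀(7.363e+10/110) = 88.26 dB.

88.3 dB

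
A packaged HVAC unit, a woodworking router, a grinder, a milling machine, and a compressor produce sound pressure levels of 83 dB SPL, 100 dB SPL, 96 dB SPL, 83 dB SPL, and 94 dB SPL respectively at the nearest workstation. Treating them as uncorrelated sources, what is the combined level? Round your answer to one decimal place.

For uncorrelated sources the intensities add, so convert each level to linear form, sum, and take 10·log₁₀ of the total.
Σ 10^(L/10) = 10^(83/10) + 10^(100/10) + 10^(96/10) + 10^(83/10) + 10^(94/10) = 1.689e+10.
L_total = 10·log₁₀(1.689e+10) = 102.28 dB SPL.

102.3 dB SPL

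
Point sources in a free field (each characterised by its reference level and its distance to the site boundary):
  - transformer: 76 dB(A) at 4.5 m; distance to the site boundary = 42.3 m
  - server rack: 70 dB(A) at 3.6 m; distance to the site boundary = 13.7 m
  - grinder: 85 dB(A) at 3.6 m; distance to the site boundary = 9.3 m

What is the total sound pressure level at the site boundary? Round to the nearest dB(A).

77 dB(A)

First find each source's level at the receiver (point-source: −20·log₁₀(r/r_ref)), then combine on an intensity basis.
transformer: 76 − 20·log₁₀(42.3/4.5) = 76 − 19.46 = 56.54 dB(A).
server rack: 70 − 20·log₁₀(13.7/3.6) = 70 − 11.61 = 58.39 dB(A).
grinder: 85 − 20·log₁₀(9.3/3.6) = 85 − 8.24 = 76.76 dB(A).
Σ 10^(L/10) = 4.853e+07 → L_total = 10·log₁₀(4.853e+07) = 76.86 dB(A).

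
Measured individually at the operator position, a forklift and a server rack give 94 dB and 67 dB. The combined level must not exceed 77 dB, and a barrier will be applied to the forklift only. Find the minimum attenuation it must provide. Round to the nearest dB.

The untreated sources together contribute 10^(67/10) = 5.012e+06, i.e. 67.00 dB.
To meet 77 dB overall, the treated forklift may contribute at most 10^(77/10) − 5.012e+06 = 4.511e+07, i.e. 76.54 dB.
So the forklift must be reduced from 94 to 76.54 dB: IL = 17.46 dB.

17 dB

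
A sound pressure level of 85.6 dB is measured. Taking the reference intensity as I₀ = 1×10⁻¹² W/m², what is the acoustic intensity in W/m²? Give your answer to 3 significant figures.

0.000363 W/m²

I = I₀·10^(L/10) = 10⁻¹² × 10^(85.6/10) = 10^(-3.440).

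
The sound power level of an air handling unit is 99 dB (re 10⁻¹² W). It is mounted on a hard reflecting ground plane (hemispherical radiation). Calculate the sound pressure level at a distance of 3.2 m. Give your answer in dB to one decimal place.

80.9 dB

Free-field hemispherical radiation: L_p = L_w − 10·log₁₀(2π·r²), r = 3.2 m.
2π·r² = 64.34 m², 10·log₁₀ of that is 18.085 dB.
L_p = 99 − 18.085 = 80.92 dB.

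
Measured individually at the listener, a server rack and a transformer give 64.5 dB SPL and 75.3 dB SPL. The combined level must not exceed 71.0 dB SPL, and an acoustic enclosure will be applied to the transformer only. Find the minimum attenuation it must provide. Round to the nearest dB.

Everything except the transformer sums to 10^(64.5/10) = 2.818e+06 in linear terms, 64.50 dB SPL.
The limit corresponds to 10^(71.0/10) = 1.259e+07; subtracting the fixed part leaves 9.771e+06 for the transformer, i.e. 69.90 dB SPL.
Required insertion loss = 75.3 − 69.90 = 5.40 dB.

5 dB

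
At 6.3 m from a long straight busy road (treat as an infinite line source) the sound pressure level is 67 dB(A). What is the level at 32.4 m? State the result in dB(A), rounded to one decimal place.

For a line source, L₂ = L₁ − 10·log₁₀(r₂/r₁).
L₂ = 67 − 10·log₁₀(32.4/6.3) = 67 − 7.112 = 59.89 dB(A).

59.9 dB(A)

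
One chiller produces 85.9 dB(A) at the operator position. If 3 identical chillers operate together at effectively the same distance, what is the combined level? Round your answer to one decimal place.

L_total = L₁ + 10·log₁₀ N for N identical incoherent sources.
L_total = 85.9 + 10·log₁₀(3) = 85.9 + 4.771 = 90.67 dB(A).

90.7 dB(A)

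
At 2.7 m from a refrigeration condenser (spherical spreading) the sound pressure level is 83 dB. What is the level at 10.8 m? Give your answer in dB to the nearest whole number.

Spherical spreading from a point source gives a 20·log₁₀(r₂/r₁) drop.
L₂ = 83 − 20·log₁₀(10.8/2.7) = 83 − 12.041 = 70.96 dB.

71 dB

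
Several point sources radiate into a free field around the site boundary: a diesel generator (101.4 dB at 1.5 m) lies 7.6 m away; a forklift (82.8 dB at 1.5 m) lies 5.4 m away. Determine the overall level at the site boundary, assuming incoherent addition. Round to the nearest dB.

87 dB

Apply inverse-square spreading to bring every level to the receiver, then sum 10^(L/10).
diesel generator: 101.4 − 20·log₁₀(7.6/1.5) = 101.4 − 14.09 = 87.31 dB.
forklift: 82.8 − 20·log₁₀(5.4/1.5) = 82.8 − 11.13 = 71.67 dB.
Σ 10^(L/10) = 5.524e+08 → L_total = 10·log₁₀(5.524e+08) = 87.42 dB.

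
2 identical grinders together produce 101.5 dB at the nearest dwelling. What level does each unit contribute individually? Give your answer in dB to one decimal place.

98.5 dB

Dividing the total intensity by 2 lowers the level by 10·log₁₀ 2 = 3.010 dB: L₁ = 101.5 − 3.010.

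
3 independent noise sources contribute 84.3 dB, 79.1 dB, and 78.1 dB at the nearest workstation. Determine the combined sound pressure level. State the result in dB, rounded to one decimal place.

86.2 dB

For uncorrelated sources the intensities add, so convert each level to linear form, sum, and take 10·log₁₀ of the total.
Σ 10^(L/10) = 10^(84.3/10) + 10^(79.1/10) + 10^(78.1/10) = 4.150e+08.
L_total = 10·log₁₀(4.150e+08) = 86.18 dB.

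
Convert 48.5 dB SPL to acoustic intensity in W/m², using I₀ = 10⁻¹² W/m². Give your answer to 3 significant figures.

7.08e-08 W/m²

I = I₀·10^(L/10) = 10⁻¹² × 10^(48.5/10) = 10^(-7.150).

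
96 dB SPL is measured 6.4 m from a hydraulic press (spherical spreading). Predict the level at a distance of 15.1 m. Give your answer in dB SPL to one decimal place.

88.5 dB SPL

Point-source attenuation: ΔL = 20·log₁₀(r₂/r₁) = 20·log₁₀(15.1/6.4) = 7.456 dB.
L₂ = 96 − 20·log₁₀(15.1/6.4) = 96 − 7.456 = 88.54 dB SPL.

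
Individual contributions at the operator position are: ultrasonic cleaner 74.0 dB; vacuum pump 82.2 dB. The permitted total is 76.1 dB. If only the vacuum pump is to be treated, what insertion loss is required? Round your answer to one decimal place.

10.3 dB

Fixed contribution from the other source: Σ 10^(L/10) = 10^(74.0/10) = 2.512e+07 (74.00 dB).
The limit corresponds to 10^(76.1/10) = 4.074e+07; subtracting the fixed part leaves 1.562e+07 for the vacuum pump, i.e. 71.94 dB.
So the vacuum pump must be reduced from 82.2 to 71.94 dB: IL = 10.26 dB.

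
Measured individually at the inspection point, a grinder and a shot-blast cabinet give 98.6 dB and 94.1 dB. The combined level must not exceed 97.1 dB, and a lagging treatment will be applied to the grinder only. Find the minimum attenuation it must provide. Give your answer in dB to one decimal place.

The untreated sources together contribute 10^(94.1/10) = 2.570e+09, i.e. 94.10 dB.
To meet 97.1 dB overall, the treated grinder may contribute at most 10^(97.1/10) − 2.570e+09 = 2.558e+09, i.e. 94.08 dB.
So the grinder must be reduced from 98.6 to 94.08 dB: IL = 4.52 dB.

4.5 dB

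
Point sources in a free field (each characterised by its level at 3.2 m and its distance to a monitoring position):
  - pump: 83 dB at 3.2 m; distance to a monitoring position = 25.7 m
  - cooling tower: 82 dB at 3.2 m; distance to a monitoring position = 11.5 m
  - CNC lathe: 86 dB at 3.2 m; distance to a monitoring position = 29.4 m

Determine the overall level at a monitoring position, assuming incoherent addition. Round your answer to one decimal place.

First find each source's level at the receiver (point-source: −20·log₁₀(r/r_ref)), then combine on an intensity basis.
pump: 83 − 20·log₁₀(25.7/3.2) = 83 − 18.10 = 64.90 dB.
cooling tower: 82 − 20·log₁₀(11.5/3.2) = 82 − 11.11 = 70.89 dB.
CNC lathe: 86 − 20·log₁₀(29.4/3.2) = 86 − 19.26 = 66.74 dB.
Σ 10^(L/10) = 2.008e+07 → L_total = 10·log₁₀(2.008e+07) = 73.03 dB.

73.0 dB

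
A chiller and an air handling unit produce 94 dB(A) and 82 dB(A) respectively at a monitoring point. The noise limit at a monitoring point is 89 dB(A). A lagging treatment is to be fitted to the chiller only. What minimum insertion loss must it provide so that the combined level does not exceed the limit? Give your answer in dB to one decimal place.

Everything except the chiller sums to 10^(82/10) = 1.585e+08 in linear terms, 82.00 dB(A).
The limit corresponds to 10^(89/10) = 7.943e+08; subtracting the fixed part leaves 6.358e+08 for the chiller, i.e. 88.03 dB(A).
Required insertion loss = 94 − 88.03 = 5.97 dB.

6.0 dB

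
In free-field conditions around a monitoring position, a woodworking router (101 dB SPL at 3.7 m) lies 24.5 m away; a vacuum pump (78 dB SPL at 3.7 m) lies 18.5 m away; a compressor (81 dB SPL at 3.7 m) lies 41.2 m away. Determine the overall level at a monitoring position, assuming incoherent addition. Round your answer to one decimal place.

First find each source's level at the receiver (point-source: −20·log₁₀(r/r_ref)), then combine on an intensity basis.
woodworking router: 101 − 20·log₁₀(24.5/3.7) = 101 − 16.42 = 84.58 dB SPL.
vacuum pump: 78 − 20·log₁₀(18.5/3.7) = 78 − 13.98 = 64.02 dB SPL.
compressor: 81 − 20·log₁₀(41.2/3.7) = 81 − 20.93 = 60.07 dB SPL.
Σ 10^(L/10) = 2.907e+08 → L_total = 10·log₁₀(2.907e+08) = 84.63 dB SPL.

84.6 dB SPL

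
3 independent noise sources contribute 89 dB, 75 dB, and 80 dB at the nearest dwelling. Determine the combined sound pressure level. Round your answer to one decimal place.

For uncorrelated sources the intensities add, so convert each level to linear form, sum, and take 10·log₁₀ of the total.
Σ 10^(L/10) = 10^(89/10) + 10^(75/10) + 10^(80/10) = 9.260e+08.
L_total = 10·log₁₀(9.260e+08) = 89.67 dB.

89.7 dB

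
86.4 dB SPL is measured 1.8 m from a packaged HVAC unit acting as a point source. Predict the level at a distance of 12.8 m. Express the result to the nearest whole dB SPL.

Spherical spreading from a point source gives a 20·log₁₀(r₂/r₁) drop.
L₂ = 86.4 − 20·log₁₀(12.8/1.8) = 86.4 − 17.039 = 69.36 dB SPL.

69 dB SPL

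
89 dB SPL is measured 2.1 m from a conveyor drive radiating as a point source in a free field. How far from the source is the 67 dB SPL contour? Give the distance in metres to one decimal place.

Point-source spreading drops the level by 20·log₁₀(r₂/r₁); inverting, r₂/r₁ = 10^(ΔL/20).
r₂ = 2.1·10^((89−67)/20) = 2.1·10^(22.0/20) = 26.44 m.

26.4 m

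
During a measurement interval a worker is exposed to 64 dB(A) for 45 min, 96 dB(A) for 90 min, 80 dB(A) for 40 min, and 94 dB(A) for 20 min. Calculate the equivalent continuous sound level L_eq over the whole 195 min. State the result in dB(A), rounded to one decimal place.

The energy average is taken in the linear domain: L_eq = 10·log₁₀[(Σ tᵢ·10^(Lᵢ/10))/T], T = 195 min.
Σ tᵢ·10^(Lᵢ/10) = 45·10^(64/10) + 90·10^(96/10) + 40·10^(80/10) + 20·10^(94/10) = 4.126e+11.
L_eq = 10·log₁₀(4.126e+11/195) = 93.26 dB(A).

93.3 dB(A)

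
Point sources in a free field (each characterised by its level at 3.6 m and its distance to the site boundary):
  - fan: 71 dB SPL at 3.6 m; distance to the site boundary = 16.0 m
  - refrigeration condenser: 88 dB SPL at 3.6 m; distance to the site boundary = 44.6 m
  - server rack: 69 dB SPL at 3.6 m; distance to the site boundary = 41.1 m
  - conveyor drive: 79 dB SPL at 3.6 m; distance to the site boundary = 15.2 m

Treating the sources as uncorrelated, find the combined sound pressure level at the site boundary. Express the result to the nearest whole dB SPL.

First find each source's level at the receiver (point-source: −20·log₁₀(r/r_ref)), then combine on an intensity basis.
fan: 71 − 20·log₁₀(16.0/3.6) = 71 − 12.96 = 58.04 dB SPL.
refrigeration condenser: 88 − 20·log₁₀(44.6/3.6) = 88 − 21.86 = 66.14 dB SPL.
server rack: 69 − 20·log₁₀(41.1/3.6) = 69 − 21.15 = 47.85 dB SPL.
conveyor drive: 79 − 20·log₁₀(15.2/3.6) = 79 − 12.51 = 66.49 dB SPL.
Σ 10^(L/10) = 9.265e+06 → L_total = 10·log₁₀(9.265e+06) = 69.67 dB SPL.

70 dB SPL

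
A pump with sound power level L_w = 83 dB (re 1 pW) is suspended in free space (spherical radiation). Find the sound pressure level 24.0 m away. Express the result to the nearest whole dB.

Free-field spherical radiation: L_p = L_w − 10·log₁₀(4π·r²), r = 24.0 m.
4π·r² = 7238 m², 10·log₁₀ of that is 38.596 dB.
L_p = 83 − 38.596 = 44.40 dB.

44 dB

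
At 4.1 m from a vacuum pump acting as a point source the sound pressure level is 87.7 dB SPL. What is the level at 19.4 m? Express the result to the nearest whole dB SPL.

74 dB SPL

Spherical spreading from a point source gives a 20·log₁₀(r₂/r₁) drop.
L₂ = 87.7 − 20·log₁₀(19.4/4.1) = 87.7 − 13.500 = 74.20 dB SPL.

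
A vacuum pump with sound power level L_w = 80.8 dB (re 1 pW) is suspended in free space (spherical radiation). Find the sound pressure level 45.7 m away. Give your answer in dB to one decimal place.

L_p = L_w − 10·log₁₀(4π·r²) with r = 45.7 m.
4π·r² = 2.624e+04 m², 10·log₁₀ of that is 44.190 dB.
L_p = 80.8 − 44.190 = 36.61 dB.

36.6 dB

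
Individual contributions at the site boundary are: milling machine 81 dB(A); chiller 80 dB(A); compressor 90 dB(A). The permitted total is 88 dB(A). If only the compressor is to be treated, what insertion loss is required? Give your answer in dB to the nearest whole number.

Everything except the compressor sums to 10^(81/10) + 10^(80/10) = 2.259e+08 in linear terms, 83.54 dB(A).
The limit corresponds to 10^(88/10) = 6.310e+08; subtracting the fixed part leaves 4.051e+08 for the compressor, i.e. 86.08 dB(A).
Required insertion loss = 90 − 86.08 = 3.92 dB.

4 dB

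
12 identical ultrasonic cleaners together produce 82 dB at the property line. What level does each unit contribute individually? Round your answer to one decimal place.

Dividing the total intensity by 12 lowers the level by 10·log₁₀ 12 = 10.792 dB: L₁ = 82 − 10.792.

71.2 dB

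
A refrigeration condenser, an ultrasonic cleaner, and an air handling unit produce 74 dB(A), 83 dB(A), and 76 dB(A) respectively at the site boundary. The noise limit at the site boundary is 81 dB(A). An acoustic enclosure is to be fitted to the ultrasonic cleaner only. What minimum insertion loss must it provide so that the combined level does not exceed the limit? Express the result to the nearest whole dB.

Fixed contribution from the other sources: Σ 10^(L/10) = 10^(74/10) + 10^(76/10) = 6.493e+07 (78.12 dB(A)).
The limit corresponds to 10^(81/10) = 1.259e+08; subtracting the fixed part leaves 6.096e+07 for the ultrasonic cleaner, i.e. 77.85 dB(A).
Required insertion loss = 83 − 77.85 = 5.15 dB.

5 dB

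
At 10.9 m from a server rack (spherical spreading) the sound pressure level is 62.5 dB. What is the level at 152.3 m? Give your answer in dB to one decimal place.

39.6 dB

Spherical spreading from a point source gives a 20·log₁₀(r₂/r₁) drop.
L₂ = 62.5 − 20·log₁₀(152.3/10.9) = 62.5 − 22.905 = 39.59 dB.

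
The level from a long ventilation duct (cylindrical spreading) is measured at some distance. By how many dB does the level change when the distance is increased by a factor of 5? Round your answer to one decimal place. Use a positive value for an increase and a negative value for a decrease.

A line source loses 3 dB per doubling of distance; generally ΔL = −10·log₁₀(r₂/r₁).
ΔL = −10·log₁₀(5) = -6.99 dB.

-7.0 dB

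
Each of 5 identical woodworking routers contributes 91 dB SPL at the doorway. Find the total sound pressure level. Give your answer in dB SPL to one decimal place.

L_total = L₁ + 10·log₁₀ N for N identical incoherent sources.
L_total = 91 + 10·log₁₀(5) = 91 + 6.990 = 97.99 dB SPL.

98.0 dB SPL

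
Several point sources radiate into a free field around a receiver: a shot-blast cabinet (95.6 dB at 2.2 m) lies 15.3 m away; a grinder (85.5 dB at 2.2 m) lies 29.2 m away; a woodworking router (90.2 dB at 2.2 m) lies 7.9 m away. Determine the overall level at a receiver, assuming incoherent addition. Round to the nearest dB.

82 dB

First find each source's level at the receiver (point-source: −20·log₁₀(r/r_ref)), then combine on an intensity basis.
shot-blast cabinet: 95.6 − 20·log₁₀(15.3/2.2) = 95.6 − 16.85 = 78.75 dB.
grinder: 85.5 − 20·log₁₀(29.2/2.2) = 85.5 − 22.46 = 63.04 dB.
woodworking router: 90.2 − 20·log₁₀(7.9/2.2) = 90.2 − 11.10 = 79.10 dB.
Σ 10^(L/10) = 1.583e+08 → L_total = 10·log₁₀(1.583e+08) = 81.99 dB.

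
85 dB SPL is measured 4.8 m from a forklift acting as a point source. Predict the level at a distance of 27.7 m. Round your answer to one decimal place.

Point-source attenuation: ΔL = 20·log₁₀(r₂/r₁) = 20·log₁₀(27.7/4.8) = 15.225 dB.
L₂ = 85 − 20·log₁₀(27.7/4.8) = 85 − 15.225 = 69.78 dB SPL.

69.8 dB SPL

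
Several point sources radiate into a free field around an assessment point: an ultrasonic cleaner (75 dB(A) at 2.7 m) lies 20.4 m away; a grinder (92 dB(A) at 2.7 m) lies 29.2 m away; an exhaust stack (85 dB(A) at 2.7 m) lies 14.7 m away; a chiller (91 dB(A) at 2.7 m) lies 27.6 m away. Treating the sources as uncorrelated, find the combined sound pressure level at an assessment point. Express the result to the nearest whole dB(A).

Apply inverse-square spreading to bring every level to the receiver, then sum 10^(L/10).
ultrasonic cleaner: 75 − 20·log₁₀(20.4/2.7) = 75 − 17.57 = 57.43 dB(A).
grinder: 92 − 20·log₁₀(29.2/2.7) = 92 − 20.68 = 71.32 dB(A).
exhaust stack: 85 − 20·log₁₀(14.7/2.7) = 85 − 14.72 = 70.28 dB(A).
chiller: 91 − 20·log₁₀(27.6/2.7) = 91 − 20.19 = 70.81 dB(A).
Σ 10^(L/10) = 3.682e+07 → L_total = 10·log₁₀(3.682e+07) = 75.66 dB(A).

76 dB(A)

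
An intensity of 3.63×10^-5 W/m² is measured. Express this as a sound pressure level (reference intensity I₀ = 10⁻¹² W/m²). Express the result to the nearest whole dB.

L = 10·log₁₀(I/I₀) = 10·log₁₀(3.63×10^-5/10⁻¹²) = 10·log₁₀(3.63×10^7).
L = 10·(0.5599 + 7) = 75.60 dB.

76 dB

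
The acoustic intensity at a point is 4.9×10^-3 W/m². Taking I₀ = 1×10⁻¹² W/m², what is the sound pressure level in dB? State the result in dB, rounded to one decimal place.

I/I₀ = 4.9×10^-3/10⁻¹² = 4.9×10^9, and L = 10·log₁₀(I/I₀).
L = 10·(0.6902 + 9) = 96.90 dB.

96.9 dB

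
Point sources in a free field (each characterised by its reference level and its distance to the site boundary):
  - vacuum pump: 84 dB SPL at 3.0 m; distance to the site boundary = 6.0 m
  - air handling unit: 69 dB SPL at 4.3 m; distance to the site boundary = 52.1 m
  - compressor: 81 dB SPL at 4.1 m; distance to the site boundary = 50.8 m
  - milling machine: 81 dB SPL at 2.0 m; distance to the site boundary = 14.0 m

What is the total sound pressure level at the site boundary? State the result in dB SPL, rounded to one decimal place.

Apply inverse-square spreading to bring every level to the receiver, then sum 10^(L/10).
vacuum pump: 84 − 20·log₁₀(6.0/3.0) = 84 − 6.02 = 77.98 dB SPL.
air handling unit: 69 − 20·log₁₀(52.1/4.3) = 69 − 21.67 = 47.33 dB SPL.
compressor: 81 − 20·log₁₀(50.8/4.1) = 81 − 21.86 = 59.14 dB SPL.
milling machine: 81 − 20·log₁₀(14.0/2.0) = 81 − 16.90 = 64.10 dB SPL.
Σ 10^(L/10) = 6.624e+07 → L_total = 10·log₁₀(6.624e+07) = 78.21 dB SPL.

78.2 dB SPL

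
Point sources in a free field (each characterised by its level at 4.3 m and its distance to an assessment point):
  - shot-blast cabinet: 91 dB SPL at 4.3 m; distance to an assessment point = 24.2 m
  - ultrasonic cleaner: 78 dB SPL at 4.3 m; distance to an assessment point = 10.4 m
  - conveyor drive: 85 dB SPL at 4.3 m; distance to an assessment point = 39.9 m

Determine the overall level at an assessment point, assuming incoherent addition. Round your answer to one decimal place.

77.3 dB SPL

First find each source's level at the receiver (point-source: −20·log₁₀(r/r_ref)), then combine on an intensity basis.
shot-blast cabinet: 91 − 20·log₁₀(24.2/4.3) = 91 − 15.01 = 75.99 dB SPL.
ultrasonic cleaner: 78 − 20·log₁₀(10.4/4.3) = 78 − 7.67 = 70.33 dB SPL.
conveyor drive: 85 − 20·log₁₀(39.9/4.3) = 85 − 19.35 = 65.65 dB SPL.
Σ 10^(L/10) = 5.421e+07 → L_total = 10·log₁₀(5.421e+07) = 77.34 dB SPL.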